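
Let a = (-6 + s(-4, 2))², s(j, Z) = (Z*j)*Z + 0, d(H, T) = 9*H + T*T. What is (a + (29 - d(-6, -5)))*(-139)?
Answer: -75338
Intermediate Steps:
d(H, T) = T² + 9*H (d(H, T) = 9*H + T² = T² + 9*H)
s(j, Z) = j*Z² (s(j, Z) = j*Z² + 0 = j*Z²)
a = 484 (a = (-6 - 4*2²)² = (-6 - 4*4)² = (-6 - 16)² = (-22)² = 484)
(a + (29 - d(-6, -5)))*(-139) = (484 + (29 - ((-5)² + 9*(-6))))*(-139) = (484 + (29 - (25 - 54)))*(-139) = (484 + (29 - 1*(-29)))*(-139) = (484 + (29 + 29))*(-139) = (484 + 58)*(-139) = 542*(-139) = -75338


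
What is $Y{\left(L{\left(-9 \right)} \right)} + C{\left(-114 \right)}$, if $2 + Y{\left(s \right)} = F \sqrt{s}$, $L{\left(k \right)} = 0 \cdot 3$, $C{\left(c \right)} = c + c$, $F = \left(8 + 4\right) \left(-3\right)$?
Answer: $-230$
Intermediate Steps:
$F = -36$ ($F = 12 \left(-3\right) = -36$)
$C{\left(c \right)} = 2 c$
$L{\left(k \right)} = 0$
$Y{\left(s \right)} = -2 - 36 \sqrt{s}$
$Y{\left(L{\left(-9 \right)} \right)} + C{\left(-114 \right)} = \left(-2 - 36 \sqrt{0}\right) + 2 \left(-114\right) = \left(-2 - 0\right) - 228 = \left(-2 + 0\right) - 228 = -2 - 228 = -230$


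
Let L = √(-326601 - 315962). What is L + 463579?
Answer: 463579 + I*√642563 ≈ 4.6358e+5 + 801.6*I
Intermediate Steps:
L = I*√642563 (L = √(-642563) = I*√642563 ≈ 801.6*I)
L + 463579 = I*√642563 + 463579 = 463579 + I*√642563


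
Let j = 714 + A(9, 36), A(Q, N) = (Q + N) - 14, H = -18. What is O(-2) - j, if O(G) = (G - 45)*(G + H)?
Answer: 195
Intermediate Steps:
A(Q, N) = -14 + N + Q (A(Q, N) = (N + Q) - 14 = -14 + N + Q)
O(G) = (-45 + G)*(-18 + G) (O(G) = (G - 45)*(G - 18) = (-45 + G)*(-18 + G))
j = 745 (j = 714 + (-14 + 36 + 9) = 714 + 31 = 745)
O(-2) - j = (810 + (-2)² - 63*(-2)) - 1*745 = (810 + 4 + 126) - 745 = 940 - 745 = 195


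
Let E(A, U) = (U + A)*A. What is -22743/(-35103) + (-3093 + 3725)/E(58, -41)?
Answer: 7434949/5768593 ≈ 1.2889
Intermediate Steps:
E(A, U) = A*(A + U) (E(A, U) = (A + U)*A = A*(A + U))
-22743/(-35103) + (-3093 + 3725)/E(58, -41) = -22743/(-35103) + (-3093 + 3725)/((58*(58 - 41))) = -22743*(-1/35103) + 632/((58*17)) = 7581/11701 + 632/986 = 7581/11701 + 632*(1/986) = 7581/11701 + 316/493 = 7434949/5768593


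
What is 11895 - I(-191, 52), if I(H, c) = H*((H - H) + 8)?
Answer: 13423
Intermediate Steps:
I(H, c) = 8*H (I(H, c) = H*(0 + 8) = H*8 = 8*H)
11895 - I(-191, 52) = 11895 - 8*(-191) = 11895 - 1*(-1528) = 11895 + 1528 = 13423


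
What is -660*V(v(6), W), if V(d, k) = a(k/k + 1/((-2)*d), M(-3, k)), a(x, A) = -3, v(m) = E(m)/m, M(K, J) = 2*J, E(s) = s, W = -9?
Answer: 1980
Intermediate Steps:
v(m) = 1 (v(m) = m/m = 1)
V(d, k) = -3
-660*V(v(6), W) = -660*(-3) = 1980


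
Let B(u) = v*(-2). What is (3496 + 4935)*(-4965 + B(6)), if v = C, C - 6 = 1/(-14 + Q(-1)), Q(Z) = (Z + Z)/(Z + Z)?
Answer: -545477269/13 ≈ -4.1960e+7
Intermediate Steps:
Q(Z) = 1 (Q(Z) = (2*Z)/((2*Z)) = (2*Z)*(1/(2*Z)) = 1)
C = 77/13 (C = 6 + 1/(-14 + 1) = 6 + 1/(-13) = 6 - 1/13 = 77/13 ≈ 5.9231)
v = 77/13 ≈ 5.9231
B(u) = -154/13 (B(u) = (77/13)*(-2) = -154/13)
(3496 + 4935)*(-4965 + B(6)) = (3496 + 4935)*(-4965 - 154/13) = 8431*(-64699/13) = -545477269/13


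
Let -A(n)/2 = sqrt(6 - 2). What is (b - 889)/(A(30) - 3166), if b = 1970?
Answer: -1081/3170 ≈ -0.34101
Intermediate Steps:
A(n) = -4 (A(n) = -2*sqrt(6 - 2) = -2*sqrt(4) = -2*2 = -4)
(b - 889)/(A(30) - 3166) = (1970 - 889)/(-4 - 3166) = 1081/(-3170) = 1081*(-1/3170) = -1081/3170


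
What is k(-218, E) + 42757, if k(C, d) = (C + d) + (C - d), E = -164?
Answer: 42321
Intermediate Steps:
k(C, d) = 2*C
k(-218, E) + 42757 = 2*(-218) + 42757 = -436 + 42757 = 42321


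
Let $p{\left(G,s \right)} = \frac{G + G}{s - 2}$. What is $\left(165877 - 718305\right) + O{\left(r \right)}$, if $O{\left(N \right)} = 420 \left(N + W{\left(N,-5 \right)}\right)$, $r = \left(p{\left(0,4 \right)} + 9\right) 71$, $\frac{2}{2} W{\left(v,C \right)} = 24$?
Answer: $-273968$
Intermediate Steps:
$W{\left(v,C \right)} = 24$
$p{\left(G,s \right)} = \frac{2 G}{-2 + s}$
$r = 639$ ($r = \left(2 \cdot 0 \frac{1}{-2 + 4} + 9\right) 71 = \left(2 \cdot 0 \cdot \frac{1}{2} + 9\right) 71 = \left(0 + 9\right) 71 = 9 \cdot 71 = 639$)
$O{\left(N \right)} = 10080 + 420 N$ ($O{\left(N \right)} = 420 \left(N + 24\right) = 420 \left(24 + N\right) = 10080 + 420 N$)
$\left(165877 - 718305\right) + O{\left(r \right)} = \left(165877 - 718305\right) + \left(10080 + 420 \cdot 639\right) = \left(165877 - 718305\right) + \left(10080 + 268380\right) = -552428 + 278460 = -273968$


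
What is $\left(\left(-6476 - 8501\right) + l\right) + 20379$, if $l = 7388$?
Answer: $12790$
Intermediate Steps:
$\left(\left(-6476 - 8501\right) + l\right) + 20379 = \left(\left(-6476 - 8501\right) + 7388\right) + 20379 = \left(-14977 + 7388\right) + 20379 = -7589 + 20379 = 12790$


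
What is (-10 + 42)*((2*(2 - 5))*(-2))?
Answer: 384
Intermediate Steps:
(-10 + 42)*((2*(2 - 5))*(-2)) = 32*((2*(-3))*(-2)) = 32*(-6*(-2)) = 32*12 = 384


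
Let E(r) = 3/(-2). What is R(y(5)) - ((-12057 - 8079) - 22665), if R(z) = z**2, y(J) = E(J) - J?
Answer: 171373/4 ≈ 42843.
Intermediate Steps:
E(r) = -3/2 (E(r) = 3*(-1/2) = -3/2)
y(J) = -3/2 - J
R(y(5)) - ((-12057 - 8079) - 22665) = (-3/2 - 1*5)**2 - ((-12057 - 8079) - 22665) = (-3/2 - 5)**2 - (-20136 - 22665) = (-13/2)**2 - 1*(-42801) = 169/4 + 42801 = 171373/4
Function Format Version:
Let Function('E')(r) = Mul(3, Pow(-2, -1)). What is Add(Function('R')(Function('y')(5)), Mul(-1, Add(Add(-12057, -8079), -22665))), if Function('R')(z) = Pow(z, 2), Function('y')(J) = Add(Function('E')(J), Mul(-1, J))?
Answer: Rational(171373, 4) ≈ 42843.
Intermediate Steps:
Function('E')(r) = Rational(-3, 2) (Function('E')(r) = Mul(3, Rational(-1, 2)) = Rational(-3, 2))
Function('y')(J) = Add(Rational(-3, 2), Mul(-1, J))
Add(Function('R')(Function('y')(5)), Mul(-1, Add(Add(-12057, -8079), -22665))) = Add(Pow(Add(Rational(-3, 2), Mul(-1, 5)), 2), Mul(-1, Add(Add(-12057, -8079), -22665))) = Add(Pow(Add(Rational(-3, 2), -5), 2), Mul(-1, Add(-20136, -22665))) = Add(Pow(Rational(-13, 2), 2), Mul(-1, -42801)) = Add(Rational(169, 4), 42801) = Rational(171373, 4)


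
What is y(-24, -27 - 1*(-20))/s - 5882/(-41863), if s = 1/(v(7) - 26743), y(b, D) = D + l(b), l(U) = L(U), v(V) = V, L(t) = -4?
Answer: 12311746730/41863 ≈ 2.9410e+5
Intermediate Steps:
l(U) = -4
y(b, D) = -4 + D (y(b, D) = D - 4 = -4 + D)
s = -1/26736 (s = 1/(7 - 26743) = 1/(-26736) = -1/26736 ≈ -3.7403e-5)
y(-24, -27 - 1*(-20))/s - 5882/(-41863) = (-4 + (-27 - 1*(-20)))/(-1/26736) - 5882/(-41863) = (-4 + (-27 + 20))*(-26736) - 5882*(-1/41863) = (-4 - 7)*(-26736) + 5882/41863 = -11*(-26736) + 5882/41863 = 294096 + 5882/41863 = 12311746730/41863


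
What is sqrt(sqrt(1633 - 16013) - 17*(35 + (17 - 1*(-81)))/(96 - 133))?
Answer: sqrt(83657 + 2738*I*sqrt(3595))/37 ≈ 9.8918 + 6.0614*I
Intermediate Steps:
sqrt(sqrt(1633 - 16013) - 17*(35 + (17 - 1*(-81)))/(96 - 133)) = sqrt(sqrt(-14380) - 17*(35 + (17 + 81))/(-37)) = sqrt(2*I*sqrt(3595) - 17*(35 + 98)*(-1)/37) = sqrt(2*I*sqrt(3595) - 2261*(-1)/37) = sqrt(2*I*sqrt(3595) - 17*(-133/37)) = sqrt(2*I*sqrt(3595) + 2261/37) = sqrt(2261/37 + 2*I*sqrt(3595))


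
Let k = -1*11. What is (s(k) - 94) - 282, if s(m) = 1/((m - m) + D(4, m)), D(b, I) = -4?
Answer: -1505/4 ≈ -376.25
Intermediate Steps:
k = -11
s(m) = -¼ (s(m) = 1/((m - m) - 4) = 1/(0 - 4) = 1/(-4) = -¼)
(s(k) - 94) - 282 = (-¼ - 94) - 282 = -377/4 - 282 = -1505/4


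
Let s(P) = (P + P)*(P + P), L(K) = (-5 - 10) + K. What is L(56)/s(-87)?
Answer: 41/30276 ≈ 0.0013542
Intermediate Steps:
L(K) = -15 + K
s(P) = 4*P² (s(P) = (2*P)*(2*P) = 4*P²)
L(56)/s(-87) = (-15 + 56)/((4*(-87)²)) = 41/((4*7569)) = 41/30276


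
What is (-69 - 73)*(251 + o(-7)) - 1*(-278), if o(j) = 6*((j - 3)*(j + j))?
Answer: -154644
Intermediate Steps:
o(j) = 12*j*(-3 + j) (o(j) = 6*((-3 + j)*(2*j)) = 6*(2*j*(-3 + j)) = 12*j*(-3 + j))
(-69 - 73)*(251 + o(-7)) - 1*(-278) = (-69 - 73)*(251 + 12*(-7)*(-3 - 7)) - 1*(-278) = -142*(251 + 12*(-7)*(-10)) + 278 = -142*(251 + 840) + 278 = -142*1091 + 278 = -154922 + 278 = -154644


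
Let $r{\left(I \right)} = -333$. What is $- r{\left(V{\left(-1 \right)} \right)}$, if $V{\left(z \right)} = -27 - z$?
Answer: $333$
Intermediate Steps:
$- r{\left(V{\left(-1 \right)} \right)} = \left(-1\right) \left(-333\right) = 333$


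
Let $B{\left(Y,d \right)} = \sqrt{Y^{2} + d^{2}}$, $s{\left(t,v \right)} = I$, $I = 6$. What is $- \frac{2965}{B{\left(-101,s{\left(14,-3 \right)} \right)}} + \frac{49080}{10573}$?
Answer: $\frac{49080}{10573} - \frac{2965 \sqrt{10237}}{10237} \approx -24.663$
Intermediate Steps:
$s{\left(t,v \right)} = 6$
$- \frac{2965}{B{\left(-101,s{\left(14,-3 \right)} \right)}} + \frac{49080}{10573} = - \frac{2965}{\sqrt{\left(-101\right)^{2} + 6^{2}}} + \frac{49080}{10573} = - \frac{2965}{\sqrt{10201 + 36}} + 49080 \cdot \frac{1}{10573} = - \frac{2965}{\sqrt{10237}} + \frac{49080}{10573} = - 2965 \frac{\sqrt{10237}}{10237} + \frac{49080}{10573} = - \frac{2965 \sqrt{10237}}{10237} + \frac{49080}{10573} = \frac{49080}{10573} - \frac{2965 \sqrt{10237}}{10237}$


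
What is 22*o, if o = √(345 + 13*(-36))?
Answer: 22*I*√123 ≈ 243.99*I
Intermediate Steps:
o = I*√123 (o = √(345 - 468) = √(-123) = I*√123 ≈ 11.091*I)
22*o = 22*(I*√123) = 22*I*√123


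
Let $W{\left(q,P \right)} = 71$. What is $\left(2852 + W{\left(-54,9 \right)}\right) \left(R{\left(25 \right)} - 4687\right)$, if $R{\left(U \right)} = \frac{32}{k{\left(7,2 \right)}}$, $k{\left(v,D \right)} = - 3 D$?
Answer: $- \frac{41147071}{3} \approx -1.3716 \cdot 10^{7}$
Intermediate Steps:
$R{\left(U \right)} = - \frac{16}{3}$ ($R{\left(U \right)} = \frac{32}{\left(-3\right) 2} = \frac{32}{-6} = 32 \left(- \frac{1}{6}\right) = - \frac{16}{3}$)
$\left(2852 + W{\left(-54,9 \right)}\right) \left(R{\left(25 \right)} - 4687\right) = \left(2852 + 71\right) \left(- \frac{16}{3} - 4687\right) = 2923 \left(- \frac{14077}{3}\right) = - \frac{41147071}{3}$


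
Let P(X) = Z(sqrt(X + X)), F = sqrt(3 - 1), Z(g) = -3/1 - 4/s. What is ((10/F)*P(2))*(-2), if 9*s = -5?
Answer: -42*sqrt(2) ≈ -59.397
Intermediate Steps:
s = -5/9 (s = (1/9)*(-5) = -5/9 ≈ -0.55556)
Z(g) = 21/5 (Z(g) = -3/1 - 4/(-5/9) = -3*1 - 4*(-9/5) = -3 + 36/5 = 21/5)
F = sqrt(2) ≈ 1.4142
P(X) = 21/5
((10/F)*P(2))*(-2) = ((10/(sqrt(2)))*(21/5))*(-2) = ((10*(sqrt(2)/2))*(21/5))*(-2) = ((5*sqrt(2))*(21/5))*(-2) = (21*sqrt(2))*(-2) = -42*sqrt(2)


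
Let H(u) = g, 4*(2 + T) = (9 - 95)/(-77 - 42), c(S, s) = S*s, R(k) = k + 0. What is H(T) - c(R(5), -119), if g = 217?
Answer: 812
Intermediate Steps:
R(k) = k
T = -433/238 (T = -2 + ((9 - 95)/(-77 - 42))/4 = -2 + (-86/(-119))/4 = -2 + (-86*(-1/119))/4 = -2 + (¼)*(86/119) = -2 + 43/238 = -433/238 ≈ -1.8193)
H(u) = 217
H(T) - c(R(5), -119) = 217 - 5*(-119) = 217 - 1*(-595) = 217 + 595 = 812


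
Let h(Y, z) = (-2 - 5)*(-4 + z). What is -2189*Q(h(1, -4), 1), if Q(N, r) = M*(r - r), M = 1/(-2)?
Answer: 0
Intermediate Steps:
M = -½ ≈ -0.50000
h(Y, z) = 28 - 7*z (h(Y, z) = -7*(-4 + z) = 28 - 7*z)
Q(N, r) = 0 (Q(N, r) = -(r - r)/2 = -½*0 = 0)
-2189*Q(h(1, -4), 1) = -2189*0 = 0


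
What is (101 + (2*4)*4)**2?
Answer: 17689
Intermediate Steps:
(101 + (2*4)*4)**2 = (101 + 8*4)**2 = (101 + 32)**2 = 133**2 = 17689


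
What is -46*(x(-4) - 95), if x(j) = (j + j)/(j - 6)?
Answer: 21666/5 ≈ 4333.2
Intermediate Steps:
x(j) = 2*j/(-6 + j) (x(j) = (2*j)/(-6 + j) = 2*j/(-6 + j))
-46*(x(-4) - 95) = -46*(2*(-4)/(-6 - 4) - 95) = -46*(2*(-4)/(-10) - 95) = -46*(2*(-4)*(-⅒) - 95) = -46*(⅘ - 95) = -46*(-471/5) = 21666/5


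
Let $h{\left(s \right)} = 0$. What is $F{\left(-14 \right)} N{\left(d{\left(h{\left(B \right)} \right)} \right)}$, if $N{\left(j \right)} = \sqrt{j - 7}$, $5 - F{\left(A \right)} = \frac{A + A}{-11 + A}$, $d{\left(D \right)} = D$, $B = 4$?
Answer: $\frac{97 i \sqrt{7}}{25} \approx 10.266 i$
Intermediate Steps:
$F{\left(A \right)} = 5 - \frac{2 A}{-11 + A}$ ($F{\left(A \right)} = 5 - \frac{A + A}{-11 + A} = 5 - \frac{2 A}{-11 + A}$)
$N{\left(j \right)} = \sqrt{-7 + j}$
$F{\left(-14 \right)} N{\left(d{\left(h{\left(B \right)} \right)} \right)} = \frac{-55 + 3 \left(-14\right)}{-11 - 14} \sqrt{-7 + 0} = \frac{-55 - 42}{-25} \sqrt{-7} = \left(- \frac{1}{25}\right) \left(-97\right) i \sqrt{7} = \frac{97 i \sqrt{7}}{25}$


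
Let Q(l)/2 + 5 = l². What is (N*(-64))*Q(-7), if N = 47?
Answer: -264704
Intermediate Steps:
Q(l) = -10 + 2*l²
(N*(-64))*Q(-7) = (47*(-64))*(-10 + 2*(-7)²) = -3008*(-10 + 2*49) = -3008*(-10 + 98) = -3008*88 = -264704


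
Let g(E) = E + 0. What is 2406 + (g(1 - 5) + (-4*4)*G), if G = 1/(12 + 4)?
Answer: 2401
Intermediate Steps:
G = 1/16 ≈ 0.062500
g(E) = E
2406 + (g(1 - 5) + (-4*4)*G) = 2406 + ((1 - 5) - 4*4*(1/16)) = 2406 + (-4 - 16*1/16) = 2406 + (-4 - 1) = 2406 - 5 = 2401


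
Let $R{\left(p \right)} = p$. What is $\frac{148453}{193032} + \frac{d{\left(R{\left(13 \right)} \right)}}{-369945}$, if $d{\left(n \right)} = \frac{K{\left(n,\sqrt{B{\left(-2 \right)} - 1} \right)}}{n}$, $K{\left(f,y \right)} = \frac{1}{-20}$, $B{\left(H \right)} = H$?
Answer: $\frac{396640442087}{515747723400} \approx 0.76906$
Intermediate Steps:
$K{\left(f,y \right)} = - \frac{1}{20}$
$d{\left(n \right)} = - \frac{1}{20 n}$
$\frac{148453}{193032} + \frac{d{\left(R{\left(13 \right)} \right)}}{-369945} = \frac{148453}{193032} + \frac{\left(- \frac{1}{20}\right) \frac{1}{13}}{-369945} = 148453 \cdot \frac{1}{193032} + \left(- \frac{1}{20}\right) \frac{1}{13} \left(- \frac{1}{369945}\right) = \frac{148453}{193032} - - \frac{1}{96185700} = \frac{148453}{193032} + \frac{1}{96185700} = \frac{396640442087}{515747723400}$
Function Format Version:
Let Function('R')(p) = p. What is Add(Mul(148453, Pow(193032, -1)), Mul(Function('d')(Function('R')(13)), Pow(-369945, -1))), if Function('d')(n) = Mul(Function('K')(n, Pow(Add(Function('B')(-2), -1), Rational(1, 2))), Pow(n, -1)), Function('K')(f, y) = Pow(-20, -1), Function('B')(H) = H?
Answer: Rational(396640442087, 515747723400) ≈ 0.76906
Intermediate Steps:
Function('K')(f, y) = Rational(-1, 20)
Function('d')(n) = Mul(Rational(-1, 20), Pow(n, -1))
Add(Mul(148453, Pow(193032, -1)), Mul(Function('d')(Function('R')(13)), Pow(-369945, -1))) = Add(Mul(148453, Pow(193032, -1)), Mul(Mul(Rational(-1, 20), Pow(13, -1)), Pow(-369945, -1))) = Add(Mul(148453, Rational(1, 193032)), Mul(Mul(Rational(-1, 20), Rational(1, 13)), Rational(-1, 369945))) = Add(Rational(148453, 193032), Mul(Rational(-1, 260), Rational(-1, 369945))) = Add(Rational(148453, 193032), Rational(1, 96185700)) = Rational(396640442087, 515747723400)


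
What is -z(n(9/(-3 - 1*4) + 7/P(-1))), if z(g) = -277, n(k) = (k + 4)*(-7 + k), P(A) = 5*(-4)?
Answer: 277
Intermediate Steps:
P(A) = -20
n(k) = (-7 + k)*(4 + k) (n(k) = (4 + k)*(-7 + k) = (-7 + k)*(4 + k))
-z(n(9/(-3 - 1*4) + 7/P(-1))) = -1*(-277) = 277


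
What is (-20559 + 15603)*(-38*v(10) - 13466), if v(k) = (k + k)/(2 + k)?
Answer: 67051376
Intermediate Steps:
v(k) = 2*k/(2 + k) (v(k) = (2*k)/(2 + k) = 2*k/(2 + k))
(-20559 + 15603)*(-38*v(10) - 13466) = (-20559 + 15603)*(-76*10/(2 + 10) - 13466) = -4956*(-76*10/12 - 13466) = -4956*(-38*5/3 - 13466) = -4956*(-190/3 - 13466) = -4956*(-40588/3) = 67051376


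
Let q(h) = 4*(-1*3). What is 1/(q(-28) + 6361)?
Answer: 1/6349 ≈ 0.00015751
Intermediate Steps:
q(h) = -12 (q(h) = 4*(-3) = -12)
1/(q(-28) + 6361) = 1/(-12 + 6361) = 1/6349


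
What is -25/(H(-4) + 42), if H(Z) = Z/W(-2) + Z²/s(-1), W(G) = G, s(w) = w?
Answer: -25/28 ≈ -0.89286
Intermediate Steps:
H(Z) = -Z² - Z/2 (H(Z) = Z/(-2) + Z²/(-1) = Z*(-½) + Z²*(-1) = -Z/2 - Z² = -Z² - Z/2)
-25/(H(-4) + 42) = -25/(-1*(-4)*(½ - 4) + 42) = -25/(-1*(-4)*(-7/2) + 42) = -25/(-14 + 42) = -25/28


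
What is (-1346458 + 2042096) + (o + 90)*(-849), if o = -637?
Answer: 1160041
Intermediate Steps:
(-1346458 + 2042096) + (o + 90)*(-849) = (-1346458 + 2042096) + (-637 + 90)*(-849) = 695638 - 547*(-849) = 695638 + 464403 = 1160041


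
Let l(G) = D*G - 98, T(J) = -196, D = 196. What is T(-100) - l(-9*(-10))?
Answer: -17738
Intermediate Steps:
l(G) = -98 + 196*G (l(G) = 196*G - 98 = -98 + 196*G)
T(-100) - l(-9*(-10)) = -196 - (-98 + 196*(-9*(-10))) = -196 - (-98 + 196*90) = -196 - (-98 + 17640) = -196 - 1*17542 = -196 - 17542 = -17738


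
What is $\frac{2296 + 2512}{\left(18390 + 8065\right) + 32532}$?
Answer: $\frac{4808}{58987} \approx 0.081509$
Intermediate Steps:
$\frac{2296 + 2512}{\left(18390 + 8065\right) + 32532} = \frac{4808}{26455 + 32532} = \frac{4808}{58987}$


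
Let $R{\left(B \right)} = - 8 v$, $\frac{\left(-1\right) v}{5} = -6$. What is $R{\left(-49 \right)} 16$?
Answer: $-3840$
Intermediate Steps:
$v = 30$ ($v = \left(-5\right) \left(-6\right) = 30$)
$R{\left(B \right)} = -240$ ($R{\left(B \right)} = \left(-8\right) 30 = -240$)
$R{\left(-49 \right)} 16 = \left(-240\right) 16 = -3840$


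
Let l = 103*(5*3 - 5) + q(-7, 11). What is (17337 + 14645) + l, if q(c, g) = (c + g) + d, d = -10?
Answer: 33006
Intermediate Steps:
q(c, g) = -10 + c + g (q(c, g) = (c + g) - 10 = -10 + c + g)
l = 1024 (l = 103*(5*3 - 5) + (-10 - 7 + 11) = 103*(15 - 5) - 6 = 103*10 - 6 = 1030 - 6 = 1024)
(17337 + 14645) + l = (17337 + 14645) + 1024 = 31982 + 1024 = 33006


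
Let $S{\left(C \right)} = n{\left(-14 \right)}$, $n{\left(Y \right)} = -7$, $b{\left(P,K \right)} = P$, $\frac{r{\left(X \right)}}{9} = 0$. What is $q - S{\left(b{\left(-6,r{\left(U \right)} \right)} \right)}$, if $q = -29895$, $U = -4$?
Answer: $-29888$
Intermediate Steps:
$r{\left(X \right)} = 0$ ($r{\left(X \right)} = 9 \cdot 0 = 0$)
$S{\left(C \right)} = -7$
$q - S{\left(b{\left(-6,r{\left(U \right)} \right)} \right)} = -29895 - -7 = -29895 + 7 = -29888$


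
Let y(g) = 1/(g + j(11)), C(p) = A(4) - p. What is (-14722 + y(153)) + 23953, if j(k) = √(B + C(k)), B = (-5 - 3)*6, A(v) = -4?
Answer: 24074465/2608 - I*√7/7824 ≈ 9231.0 - 0.00033816*I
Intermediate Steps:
B = -48 (B = -8*6 = -48)
C(p) = -4 - p
j(k) = √(-52 - k) (j(k) = √(-48 + (-4 - k)) = √(-52 - k))
y(g) = 1/(g + 3*I*√7) (y(g) = 1/(g + √(-52 - 1*11)) = 1/(g + √(-52 - 11)) = 1/(g + √(-63)) = 1/(g + 3*I*√7))
(-14722 + y(153)) + 23953 = (-14722 + 1/(153 + 3*I*√7)) + 23953 = 9231 + 1/(153 + 3*I*√7)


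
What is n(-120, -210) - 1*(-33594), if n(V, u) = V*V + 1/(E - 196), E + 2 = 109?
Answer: 4271465/89 ≈ 47994.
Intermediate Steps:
E = 107 (E = -2 + 109 = 107)
n(V, u) = -1/89 + V² (n(V, u) = V*V + 1/(107 - 196) = V² + 1/(-89) = V² - 1/89 = -1/89 + V²)
n(-120, -210) - 1*(-33594) = (-1/89 + (-120)²) - 1*(-33594) = (-1/89 + 14400) + 33594 = 1281599/89 + 33594 = 4271465/89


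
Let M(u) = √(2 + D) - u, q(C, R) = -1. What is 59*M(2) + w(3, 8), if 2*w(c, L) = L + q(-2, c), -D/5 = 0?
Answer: -229/2 + 59*√2 ≈ -31.061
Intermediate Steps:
D = 0 (D = -5*0 = 0)
w(c, L) = -½ + L/2 (w(c, L) = (L - 1)/2 = (-1 + L)/2 = -½ + L/2)
M(u) = √2 - u (M(u) = √(2 + 0) - u = √2 - u)
59*M(2) + w(3, 8) = 59*(√2 - 1*2) + (-½ + (½)*8) = 59*(√2 - 2) + (-½ + 4) = 59*(-2 + √2) + 7/2 = (-118 + 59*√2) + 7/2 = -229/2 + 59*√2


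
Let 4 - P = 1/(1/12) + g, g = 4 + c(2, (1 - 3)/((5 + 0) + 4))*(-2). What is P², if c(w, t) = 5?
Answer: 4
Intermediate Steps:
g = -6 (g = 4 + 5*(-2) = 4 - 10 = -6)
P = -2 (P = 4 - (1/(1/12) - 6) = 4 - (12 - 6) = 4 - 1*6 = 4 - 6 = -2)
P² = (-2)² = 4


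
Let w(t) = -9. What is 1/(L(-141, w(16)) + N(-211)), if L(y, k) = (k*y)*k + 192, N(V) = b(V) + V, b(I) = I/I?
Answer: -1/11439 ≈ -8.7420e-5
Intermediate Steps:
b(I) = 1
N(V) = 1 + V
L(y, k) = 192 + y*k**2 (L(y, k) = y*k**2 + 192 = 192 + y*k**2)
1/(L(-141, w(16)) + N(-211)) = 1/((192 - 141*(-9)**2) + (1 - 211)) = 1/((192 - 141*81) - 210) = 1/((192 - 11421) - 210) = 1/(-11229 - 210) = 1/(-11439) = -1/11439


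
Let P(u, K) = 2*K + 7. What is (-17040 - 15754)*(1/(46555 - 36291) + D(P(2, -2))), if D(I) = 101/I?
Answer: -16998228799/15396 ≈ -1.1041e+6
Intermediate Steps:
P(u, K) = 7 + 2*K
(-17040 - 15754)*(1/(46555 - 36291) + D(P(2, -2))) = (-17040 - 15754)*(1/(46555 - 36291) + 101/(7 + 2*(-2))) = -32794*(1/10264 + 101/(7 - 4)) = -32794*(1/10264 + 101/3) = -32794*1036667/30792 = -16998228799/15396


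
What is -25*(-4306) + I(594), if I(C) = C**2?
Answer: 460486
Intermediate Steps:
-25*(-4306) + I(594) = -25*(-4306) + 594**2 = 107650 + 352836 = 460486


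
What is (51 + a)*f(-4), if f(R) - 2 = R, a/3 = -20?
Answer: 18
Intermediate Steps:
a = -60 (a = 3*(-20) = -60)
f(R) = 2 + R
(51 + a)*f(-4) = (51 - 60)*(2 - 4) = -9*(-2) = 18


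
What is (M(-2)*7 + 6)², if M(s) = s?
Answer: 64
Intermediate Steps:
(M(-2)*7 + 6)² = (-2*7 + 6)² = (-14 + 6)² = (-8)² = 64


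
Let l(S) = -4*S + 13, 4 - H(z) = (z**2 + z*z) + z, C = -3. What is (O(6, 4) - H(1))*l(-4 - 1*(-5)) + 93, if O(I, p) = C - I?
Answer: 3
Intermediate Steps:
O(I, p) = -3 - I
H(z) = 4 - z - 2*z**2 (H(z) = 4 - ((z**2 + z*z) + z) = 4 - ((z**2 + z**2) + z) = 4 - (2*z**2 + z) = 4 - (z + 2*z**2) = 4 + (-z - 2*z**2) = 4 - z - 2*z**2)
l(S) = 13 - 4*S
(O(6, 4) - H(1))*l(-4 - 1*(-5)) + 93 = ((-3 - 1*6) - (4 - 1*1 - 2*1**2))*(13 - 4*(-4 - 1*(-5))) + 93 = ((-3 - 6) - (4 - 1 - 2*1))*(13 - 4*(-4 + 5)) + 93 = (-9 - (4 - 1 - 2))*(13 - 4*1) + 93 = (-9 - 1*1)*(13 - 4) + 93 = (-9 - 1)*9 + 93 = -10*9 + 93 = -90 + 93 = 3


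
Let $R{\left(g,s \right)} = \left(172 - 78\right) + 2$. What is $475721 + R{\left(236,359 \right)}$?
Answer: $475817$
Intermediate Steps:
$R{\left(g,s \right)} = 96$ ($R{\left(g,s \right)} = \left(172 - 78\right) + 2 = 94 + 2 = 96$)
$475721 + R{\left(236,359 \right)} = 475721 + 96 = 475817$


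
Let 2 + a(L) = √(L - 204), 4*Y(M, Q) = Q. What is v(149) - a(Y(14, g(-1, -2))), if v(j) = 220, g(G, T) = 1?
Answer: 222 - I*√815/2 ≈ 222.0 - 14.274*I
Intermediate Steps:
Y(M, Q) = Q/4
a(L) = -2 + √(-204 + L) (a(L) = -2 + √(L - 204) = -2 + √(-204 + L))
v(149) - a(Y(14, g(-1, -2))) = 220 - (-2 + √(-204 + (¼)*1)) = 220 - (-2 + √(-204 + ¼)) = 220 - (-2 + √(-815/4)) = 220 - (-2 + I*√815/2) = 220 + (2 - I*√815/2) = 222 - I*√815/2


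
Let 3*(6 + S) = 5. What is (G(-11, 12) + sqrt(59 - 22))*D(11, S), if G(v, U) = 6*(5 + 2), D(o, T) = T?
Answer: -182 - 13*sqrt(37)/3 ≈ -208.36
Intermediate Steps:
S = -13/3 (S = -6 + (1/3)*5 = -6 + 5/3 = -13/3 ≈ -4.3333)
G(v, U) = 42 (G(v, U) = 6*7 = 42)
(G(-11, 12) + sqrt(59 - 22))*D(11, S) = (42 + sqrt(59 - 22))*(-13/3) = (42 + sqrt(37))*(-13/3) = -182 - 13*sqrt(37)/3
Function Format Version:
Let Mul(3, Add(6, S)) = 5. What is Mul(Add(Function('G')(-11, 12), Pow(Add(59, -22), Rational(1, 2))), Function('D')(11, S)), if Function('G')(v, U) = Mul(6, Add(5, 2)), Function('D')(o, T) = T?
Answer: Add(-182, Mul(Rational(-13, 3), Pow(37, Rational(1, 2)))) ≈ -208.36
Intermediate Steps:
S = Rational(-13, 3) (S = Add(-6, Mul(Rational(1, 3), 5)) = Add(-6, Rational(5, 3)) = Rational(-13, 3) ≈ -4.3333)
Function('G')(v, U) = 42 (Function('G')(v, U) = Mul(6, 7) = 42)
Mul(Add(Function('G')(-11, 12), Pow(Add(59, -22), Rational(1, 2))), Function('D')(11, S)) = Mul(Add(42, Pow(Add(59, -22), Rational(1, 2))), Rational(-13, 3)) = Mul(Add(42, Pow(37, Rational(1, 2))), Rational(-13, 3)) = Add(-182, Mul(Rational(-13, 3), Pow(37, Rational(1, 2))))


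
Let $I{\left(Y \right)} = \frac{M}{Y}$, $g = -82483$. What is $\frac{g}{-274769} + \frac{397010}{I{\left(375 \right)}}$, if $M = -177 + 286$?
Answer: $\frac{40907274249397}{29949821} \approx 1.3659 \cdot 10^{6}$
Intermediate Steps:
$M = 109$
$I{\left(Y \right)} = \frac{109}{Y}$
$\frac{g}{-274769} + \frac{397010}{I{\left(375 \right)}} = - \frac{82483}{-274769} + \frac{397010}{109 \cdot \frac{1}{375}} = \left(-82483\right) \left(- \frac{1}{274769}\right) + \frac{397010}{109 \cdot \frac{1}{375}} = \frac{82483}{274769} + \frac{397010}{\frac{109}{375}} = \frac{82483}{274769} + 397010 \cdot \frac{375}{109} = \frac{82483}{274769} + \frac{148878750}{109} = \frac{40907274249397}{29949821}$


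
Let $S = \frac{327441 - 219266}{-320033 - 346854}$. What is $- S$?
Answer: $\frac{108175}{666887} \approx 0.16221$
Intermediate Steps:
$S = - \frac{108175}{666887}$ ($S = \frac{108175}{-666887} = 108175 \left(- \frac{1}{666887}\right) = - \frac{108175}{666887} \approx -0.16221$)
$- S = \left(-1\right) \left(- \frac{108175}{666887}\right) = \frac{108175}{666887}$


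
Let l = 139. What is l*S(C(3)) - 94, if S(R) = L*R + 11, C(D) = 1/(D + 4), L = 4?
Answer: 10601/7 ≈ 1514.4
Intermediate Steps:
C(D) = 1/(4 + D)
S(R) = 11 + 4*R (S(R) = 4*R + 11 = 11 + 4*R)
l*S(C(3)) - 94 = 139*(11 + 4/(4 + 3)) - 94 = 139*(11 + 4/7) - 94 = 139*(81/7) - 94 = 11259/7 - 94 = 10601/7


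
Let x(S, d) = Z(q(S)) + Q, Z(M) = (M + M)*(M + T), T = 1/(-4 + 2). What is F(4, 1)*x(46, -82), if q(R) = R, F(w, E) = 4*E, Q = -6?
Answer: 16720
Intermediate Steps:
T = -1/2 (T = 1/(-2) = -1/2 ≈ -0.50000)
Z(M) = 2*M*(-1/2 + M) (Z(M) = (M + M)*(M - 1/2) = (2*M)*(-1/2 + M) = 2*M*(-1/2 + M))
x(S, d) = -6 + S*(-1 + 2*S) (x(S, d) = S*(-1 + 2*S) - 6 = -6 + S*(-1 + 2*S))
F(4, 1)*x(46, -82) = (4*1)*(-6 + 46*(-1 + 2*46)) = 4*(-6 + 46*(-1 + 92)) = 4*(-6 + 46*91) = 4*(-6 + 4186) = 4*4180 = 16720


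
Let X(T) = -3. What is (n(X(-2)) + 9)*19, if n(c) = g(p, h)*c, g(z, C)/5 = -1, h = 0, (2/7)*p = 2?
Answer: 456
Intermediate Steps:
p = 7 (p = (7/2)*2 = 7)
g(z, C) = -5 (g(z, C) = 5*(-1) = -5)
n(c) = -5*c
(n(X(-2)) + 9)*19 = (-5*(-3) + 9)*19 = (15 + 9)*19 = 24*19 = 456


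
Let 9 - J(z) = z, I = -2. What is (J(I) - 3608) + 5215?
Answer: 1618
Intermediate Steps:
J(z) = 9 - z
(J(I) - 3608) + 5215 = ((9 - 1*(-2)) - 3608) + 5215 = ((9 + 2) - 3608) + 5215 = (11 - 3608) + 5215 = -3597 + 5215 = 1618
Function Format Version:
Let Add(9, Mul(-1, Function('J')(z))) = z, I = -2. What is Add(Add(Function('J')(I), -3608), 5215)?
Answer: 1618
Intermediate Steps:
Function('J')(z) = Add(9, Mul(-1, z))
Add(Add(Function('J')(I), -3608), 5215) = Add(Add(Add(9, Mul(-1, -2)), -3608), 5215) = Add(Add(Add(9, 2), -3608), 5215) = Add(Add(11, -3608), 5215) = Add(-3597, 5215) = 1618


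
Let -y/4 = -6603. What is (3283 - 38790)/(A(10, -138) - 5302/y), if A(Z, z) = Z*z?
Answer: 468905442/18226931 ≈ 25.726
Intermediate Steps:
y = 26412 (y = -4*(-6603) = 26412)
(3283 - 38790)/(A(10, -138) - 5302/y) = (3283 - 38790)/(10*(-138) - 5302/26412) = -35507/(-1380 - 5302*1/26412) = -35507/(-1380 - 2651/13206) = -35507/(-18226931/13206) = -35507*(-13206/18226931) = 468905442/18226931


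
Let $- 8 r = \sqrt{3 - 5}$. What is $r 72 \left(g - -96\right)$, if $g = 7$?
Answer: $- 927 i \sqrt{2} \approx - 1311.0 i$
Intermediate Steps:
$r = - \frac{i \sqrt{2}}{8}$ ($r = - \frac{\sqrt{3 - 5}}{8} = - \frac{\sqrt{-2}}{8} = - \frac{i \sqrt{2}}{8} \approx - 0.17678 i$)
$r 72 \left(g - -96\right) = - \frac{i \sqrt{2}}{8} \cdot 72 \left(7 - -96\right) = - \frac{i \sqrt{2}}{8} \cdot 72 \left(7 + 96\right) = - \frac{i \sqrt{2}}{8} \cdot 72 \cdot 103 = - \frac{i \sqrt{2}}{8} \cdot 7416 = - 927 i \sqrt{2}$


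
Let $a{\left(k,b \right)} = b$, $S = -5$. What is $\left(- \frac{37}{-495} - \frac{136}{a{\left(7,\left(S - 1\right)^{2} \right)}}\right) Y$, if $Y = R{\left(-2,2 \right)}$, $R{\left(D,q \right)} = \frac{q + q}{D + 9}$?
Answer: $- \frac{2444}{1155} \approx -2.116$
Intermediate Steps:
$R{\left(D,q \right)} = \frac{2 q}{9 + D}$
$Y = \frac{4}{7}$ ($Y = 2 \cdot 2 \frac{1}{9 - 2} = 2 \cdot 2 \cdot \frac{1}{7} = \frac{4}{7} \approx 0.57143$)
$\left(- \frac{37}{-495} - \frac{136}{a{\left(7,\left(S - 1\right)^{2} \right)}}\right) Y = \left(- \frac{37}{-495} - \frac{136}{\left(-5 - 1\right)^{2}}\right) \frac{4}{7} = \left(\left(-37\right) \left(- \frac{1}{495}\right) - \frac{136}{\left(-6\right)^{2}}\right) \frac{4}{7} = \left(\frac{37}{495} - \frac{136}{36}\right) \frac{4}{7} = \left(\frac{37}{495} - \frac{34}{9}\right) \frac{4}{7} = \left(- \frac{611}{165}\right) \frac{4}{7} = - \frac{2444}{1155}$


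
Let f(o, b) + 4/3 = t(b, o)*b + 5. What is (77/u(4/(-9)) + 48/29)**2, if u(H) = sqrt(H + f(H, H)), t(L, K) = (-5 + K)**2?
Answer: -3618289161/6101455 - 199584*I*sqrt(7255)/210395 ≈ -593.02 - 80.8*I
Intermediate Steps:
f(o, b) = 11/3 + b*(-5 + o)**2 (f(o, b) = -4/3 + ((-5 + o)**2*b + 5) = -4/3 + (b*(-5 + o)**2 + 5) = -4/3 + (5 + b*(-5 + o)**2) = 11/3 + b*(-5 + o)**2)
u(H) = sqrt(11/3 + H + H*(-5 + H)**2) (u(H) = sqrt(H + (11/3 + H*(-5 + H)**2)) = sqrt(11/3 + H + H*(-5 + H)**2))
(77/u(4/(-9)) + 48/29)**2 = (77/((sqrt(33 + 9*(4/(-9)) + 9*(4/(-9))*(-5 + 4/(-9))**2)/3)) + 48/29)**2 = (77/((sqrt(33 + 9*(4*(-1/9)) + 9*(4*(-1/9))*(-5 + 4*(-1/9))**2)/3)) + 48*(1/29))**2 = (77/((sqrt(33 + 9*(-4/9) + 9*(-4/9)*(-5 - 4/9)**2)/3)) + 48/29)**2 = (77/((sqrt(33 - 4 + 9*(-4/9)*(-49/9)**2)/3)) + 48/29)**2 = (77/((sqrt(33 - 4 + 9*(-4/9)*(2401/81))/3)) + 48/29)**2 = (77/((sqrt(33 - 4 - 9604/81)/3)) + 48/29)**2 = (77/((sqrt(-7255/81)/3)) + 48/29)**2 = (77/(((I*sqrt(7255)/9)/3)) + 48/29)**2 = (77/((I*sqrt(7255)/27)) + 48/29)**2 = (77*(-27*I*sqrt(7255)/7255) + 48/29)**2 = (-2079*I*sqrt(7255)/7255 + 48/29)**2 = (48/29 - 2079*I*sqrt(7255)/7255)**2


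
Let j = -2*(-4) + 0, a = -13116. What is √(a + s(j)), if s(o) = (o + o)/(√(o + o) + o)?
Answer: 4*I*√7377/3 ≈ 114.52*I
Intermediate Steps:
j = 8 (j = 8 + 0 = 8)
s(o) = 2*o/(o + √2*√o) (s(o) = (2*o)/(√(2*o) + o) = (2*o)/(√2*√o + o) = (2*o)/(o + √2*√o) = 2*o/(o + √2*√o))
√(a + s(j)) = √(-13116 + 2*8/(8 + √2*√8)) = √(-13116 + 2*8/(8 + √2*(2*√2))) = √(-13116 + 2*8/(8 + 4)) = √(-13116 + 2*8/12) = √(-13116 + 2*8*(1/12)) = √(-13116 + 4/3) = √(-39344/3) = 4*I*√7377/3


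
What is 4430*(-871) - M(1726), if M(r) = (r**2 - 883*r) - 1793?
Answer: -5311755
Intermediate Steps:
M(r) = -1793 + r**2 - 883*r
4430*(-871) - M(1726) = 4430*(-871) - (-1793 + 1726**2 - 883*1726) = -3858530 - (-1793 + 2979076 - 1524058) = -3858530 - 1*1453225 = -3858530 - 1453225 = -5311755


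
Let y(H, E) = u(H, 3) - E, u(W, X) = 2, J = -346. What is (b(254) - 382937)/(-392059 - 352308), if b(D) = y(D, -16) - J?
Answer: 382573/744367 ≈ 0.51396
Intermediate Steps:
y(H, E) = 2 - E
b(D) = 364 (b(D) = (2 - 1*(-16)) - 1*(-346) = (2 + 16) + 346 = 18 + 346 = 364)
(b(254) - 382937)/(-392059 - 352308) = (364 - 382937)/(-392059 - 352308) = -382573/(-744367) = -382573*(-1/744367) = 382573/744367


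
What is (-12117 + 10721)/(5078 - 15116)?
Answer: 698/5019 ≈ 0.13907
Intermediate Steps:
(-12117 + 10721)/(5078 - 15116) = -1396/(-10038) = -1396*(-1/10038) = 698/5019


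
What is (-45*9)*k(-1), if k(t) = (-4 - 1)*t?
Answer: -2025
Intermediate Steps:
k(t) = -5*t
(-45*9)*k(-1) = (-45*9)*(-5*(-1)) = -405*5 = -2025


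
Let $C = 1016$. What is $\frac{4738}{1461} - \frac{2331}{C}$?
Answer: $\frac{1408217}{1484376} \approx 0.94869$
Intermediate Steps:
$\frac{4738}{1461} - \frac{2331}{C} = \frac{4738}{1461} - \frac{2331}{1016} = \frac{1408217}{1484376}$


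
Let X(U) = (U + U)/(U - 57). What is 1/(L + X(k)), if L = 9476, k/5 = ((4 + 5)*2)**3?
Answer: 9701/91946116 ≈ 0.00010551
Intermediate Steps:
k = 29160 (k = 5*((4 + 5)*2)**3 = 5*(9*2)**3 = 5*18**3 = 5*5832 = 29160)
X(U) = 2*U/(-57 + U) (X(U) = (2*U)/(-57 + U) = 2*U/(-57 + U))
1/(L + X(k)) = 1/(9476 + 2*29160/(-57 + 29160)) = 1/(9476 + 2*29160/29103) = 1/(9476 + 2*29160*(1/29103)) = 1/(9476 + 19440/9701) = 1/(91946116/9701) = 9701/91946116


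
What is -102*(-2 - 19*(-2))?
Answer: -3672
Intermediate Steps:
-102*(-2 - 19*(-2)) = -102*(-2 + 38) = -102*36 = -3672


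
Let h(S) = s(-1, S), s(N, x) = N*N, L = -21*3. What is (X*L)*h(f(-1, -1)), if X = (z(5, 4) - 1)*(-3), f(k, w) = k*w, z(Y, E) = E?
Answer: 567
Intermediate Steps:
L = -63
s(N, x) = N²
h(S) = 1 (h(S) = (-1)² = 1)
X = -9 (X = (4 - 1)*(-3) = 3*(-3) = -9)
(X*L)*h(f(-1, -1)) = -9*(-63)*1 = 567*1 = 567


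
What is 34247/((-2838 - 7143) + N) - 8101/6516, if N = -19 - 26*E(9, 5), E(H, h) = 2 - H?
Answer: -151344535/31987044 ≈ -4.7314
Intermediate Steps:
N = 163 (N = -19 - 26*(2 - 1*9) = -19 - 26*(2 - 9) = -19 - 26*(-7) = -19 + 182 = 163)
34247/((-2838 - 7143) + N) - 8101/6516 = 34247/((-2838 - 7143) + 163) - 8101/6516 = 34247/(-9981 + 163) - 8101*1/6516 = 34247/(-9818) - 8101/6516 = 34247*(-1/9818) - 8101/6516 = -34247/9818 - 8101/6516 = -151344535/31987044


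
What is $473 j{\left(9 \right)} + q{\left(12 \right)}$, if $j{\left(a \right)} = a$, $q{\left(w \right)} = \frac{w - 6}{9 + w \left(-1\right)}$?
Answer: $4255$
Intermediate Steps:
$q{\left(w \right)} = \frac{-6 + w}{9 - w}$
$473 j{\left(9 \right)} + q{\left(12 \right)} = 473 \cdot 9 + \frac{6 - 12}{-9 + 12} = 4257 + \frac{6 - 12}{3} = 4257 + \frac{1}{3} \left(-6\right) = 4257 - 2 = 4255$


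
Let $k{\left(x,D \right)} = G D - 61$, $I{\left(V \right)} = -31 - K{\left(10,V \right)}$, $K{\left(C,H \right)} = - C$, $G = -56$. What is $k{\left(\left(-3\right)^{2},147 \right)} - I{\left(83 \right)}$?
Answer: $-8272$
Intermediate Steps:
$I{\left(V \right)} = -21$ ($I{\left(V \right)} = -31 - \left(-1\right) 10 = -31 - -10 = -31 + 10 = -21$)
$k{\left(x,D \right)} = -61 - 56 D$ ($k{\left(x,D \right)} = - 56 D - 61 = -61 - 56 D$)
$k{\left(\left(-3\right)^{2},147 \right)} - I{\left(83 \right)} = \left(-61 - 8232\right) - -21 = \left(-61 - 8232\right) + 21 = -8293 + 21 = -8272$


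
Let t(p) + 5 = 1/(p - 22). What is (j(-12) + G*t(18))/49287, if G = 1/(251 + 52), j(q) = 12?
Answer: 4841/19911948 ≈ 0.00024312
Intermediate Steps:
t(p) = -5 + 1/(-22 + p) (t(p) = -5 + 1/(p - 22) = -5 + 1/(-22 + p))
G = 1/303 ≈ 0.0033003
(j(-12) + G*t(18))/49287 = (12 + ((111 - 5*18)/(-22 + 18))/303)/49287 = (12 + ((111 - 90)/(-4))/303)*(1/49287) = (12 + (-1/4*21)/303)*(1/49287) = (12 + (1/303)*(-21/4))*(1/49287) = (12 - 7/404)*(1/49287) = (4841/404)*(1/49287) = 4841/19911948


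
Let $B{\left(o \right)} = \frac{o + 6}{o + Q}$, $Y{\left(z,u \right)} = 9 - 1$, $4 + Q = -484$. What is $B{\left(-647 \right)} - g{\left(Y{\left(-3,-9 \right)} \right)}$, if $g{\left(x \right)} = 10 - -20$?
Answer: $- \frac{33409}{1135} \approx -29.435$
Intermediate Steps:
$Q = -488$ ($Q = -4 - 484 = -488$)
$Y{\left(z,u \right)} = 8$ ($Y{\left(z,u \right)} = 9 - 1 = 8$)
$g{\left(x \right)} = 30$ ($g{\left(x \right)} = 10 + 20 = 30$)
$B{\left(o \right)} = \frac{6 + o}{-488 + o}$ ($B{\left(o \right)} = \frac{o + 6}{o - 488} = \frac{6 + o}{-488 + o}$)
$B{\left(-647 \right)} - g{\left(Y{\left(-3,-9 \right)} \right)} = \frac{6 - 647}{-488 - 647} - 30 = \frac{1}{-1135} \left(-641\right) - 30 = \left(- \frac{1}{1135}\right) \left(-641\right) - 30 = \frac{641}{1135} - 30 = - \frac{33409}{1135}$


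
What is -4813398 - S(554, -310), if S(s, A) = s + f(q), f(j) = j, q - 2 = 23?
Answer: -4813977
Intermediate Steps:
q = 25 (q = 2 + 23 = 25)
S(s, A) = 25 + s (S(s, A) = s + 25 = 25 + s)
-4813398 - S(554, -310) = -4813398 - (25 + 554) = -4813398 - 1*579 = -4813398 - 579 = -4813977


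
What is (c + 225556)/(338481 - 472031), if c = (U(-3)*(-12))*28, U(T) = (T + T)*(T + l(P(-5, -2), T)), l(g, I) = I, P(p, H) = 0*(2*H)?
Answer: -21346/13355 ≈ -1.5984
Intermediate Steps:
P(p, H) = 0
U(T) = 4*T² (U(T) = (T + T)*(T + T) = (2*T)*(2*T) = 4*T²)
c = -12096 (c = ((4*(-3)²)*(-12))*28 = ((4*9)*(-12))*28 = (36*(-12))*28 = -432*28 = -12096)
(c + 225556)/(338481 - 472031) = (-12096 + 225556)/(338481 - 472031) = 213460/(-133550) = 213460*(-1/133550) = -21346/13355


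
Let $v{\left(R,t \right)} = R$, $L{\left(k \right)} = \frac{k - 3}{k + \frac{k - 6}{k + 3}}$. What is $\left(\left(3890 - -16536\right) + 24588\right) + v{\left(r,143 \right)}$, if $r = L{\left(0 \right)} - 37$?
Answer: $\frac{89957}{2} \approx 44979.0$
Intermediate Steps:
$L{\left(k \right)} = \frac{-3 + k}{k + \frac{-6 + k}{3 + k}}$
$r = - \frac{71}{2}$ ($r = \frac{-9 + 0^{2}}{-6 + 0^{2} + 4 \cdot 0} - 37 = \frac{-9 + 0}{-6 + 0 + 0} - 37 = \frac{1}{-6} \left(-9\right) - 37 = \left(- \frac{1}{6}\right) \left(-9\right) - 37 = \frac{3}{2} - 37 = - \frac{71}{2} \approx -35.5$)
$\left(\left(3890 - -16536\right) + 24588\right) + v{\left(r,143 \right)} = \left(\left(3890 - -16536\right) + 24588\right) - \frac{71}{2} = \left(\left(3890 + 16536\right) + 24588\right) - \frac{71}{2} = \left(20426 + 24588\right) - \frac{71}{2} = 45014 - \frac{71}{2} = \frac{89957}{2}$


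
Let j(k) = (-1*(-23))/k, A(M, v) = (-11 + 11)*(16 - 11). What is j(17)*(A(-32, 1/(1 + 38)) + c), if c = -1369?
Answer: -31487/17 ≈ -1852.2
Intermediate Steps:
A(M, v) = 0 (A(M, v) = 0*5 = 0)
j(k) = 23/k
j(17)*(A(-32, 1/(1 + 38)) + c) = (23/17)*(0 - 1369) = (23*(1/17))*(-1369) = (23/17)*(-1369) = -31487/17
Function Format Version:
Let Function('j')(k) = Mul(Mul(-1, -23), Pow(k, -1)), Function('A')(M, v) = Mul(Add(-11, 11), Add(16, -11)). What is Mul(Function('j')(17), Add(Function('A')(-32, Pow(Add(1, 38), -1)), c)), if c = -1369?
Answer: Rational(-31487, 17) ≈ -1852.2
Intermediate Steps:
Function('A')(M, v) = 0 (Function('A')(M, v) = Mul(0, 5) = 0)
Function('j')(k) = Mul(23, Pow(k, -1))
Mul(Function('j')(17), Add(Function('A')(-32, Pow(Add(1, 38), -1)), c)) = Mul(Mul(23, Pow(17, -1)), Add(0, -1369)) = Mul(Mul(23, Rational(1, 17)), -1369) = Mul(Rational(23, 17), -1369) = Rational(-31487, 17)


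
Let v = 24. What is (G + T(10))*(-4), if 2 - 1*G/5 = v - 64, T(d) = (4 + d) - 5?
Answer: -876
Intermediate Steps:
T(d) = -1 + d
G = 210 (G = 10 - 5*(24 - 64) = 10 - 5*(-40) = 10 + 200 = 210)
(G + T(10))*(-4) = (210 + (-1 + 10))*(-4) = (210 + 9)*(-4) = 219*(-4) = -876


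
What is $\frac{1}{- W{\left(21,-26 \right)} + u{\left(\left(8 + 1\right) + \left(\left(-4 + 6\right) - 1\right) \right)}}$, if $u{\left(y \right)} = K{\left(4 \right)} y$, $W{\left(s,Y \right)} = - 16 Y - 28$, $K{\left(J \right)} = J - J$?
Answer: $- \frac{1}{388} \approx -0.0025773$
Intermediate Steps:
$K{\left(J \right)} = 0$
$W{\left(s,Y \right)} = -28 - 16 Y$
$u{\left(y \right)} = 0$ ($u{\left(y \right)} = 0 y = 0$)
$\frac{1}{- W{\left(21,-26 \right)} + u{\left(\left(8 + 1\right) + \left(\left(-4 + 6\right) - 1\right) \right)}} = \frac{1}{- (-28 - -416) + 0} = \frac{1}{- (-28 + 416) + 0} = \frac{1}{\left(-1\right) 388 + 0} = \frac{1}{-388 + 0} = \frac{1}{-388} = - \frac{1}{388}$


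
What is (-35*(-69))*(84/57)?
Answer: 67620/19 ≈ 3558.9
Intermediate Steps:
(-35*(-69))*(84/57) = 2415*(84*(1/57)) = 2415*(28/19) = 67620/19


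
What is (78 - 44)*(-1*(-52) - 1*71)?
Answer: -646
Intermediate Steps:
(78 - 44)*(-1*(-52) - 1*71) = 34*(52 - 71) = 34*(-19) = -646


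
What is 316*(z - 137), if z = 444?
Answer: 97012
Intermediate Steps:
316*(z - 137) = 316*(444 - 137) = 316*307 = 97012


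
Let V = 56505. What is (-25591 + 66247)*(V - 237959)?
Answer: -7377193824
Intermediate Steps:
(-25591 + 66247)*(V - 237959) = (-25591 + 66247)*(56505 - 237959) = 40656*(-181454) = -7377193824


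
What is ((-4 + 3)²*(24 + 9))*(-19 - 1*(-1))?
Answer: -594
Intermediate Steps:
((-4 + 3)²*(24 + 9))*(-19 - 1*(-1)) = ((-1)²*33)*(-19 + 1) = (1*33)*(-18) = 33*(-18) = -594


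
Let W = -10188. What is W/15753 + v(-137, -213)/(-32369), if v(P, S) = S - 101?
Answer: -108276310/169969619 ≈ -0.63703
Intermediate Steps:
v(P, S) = -101 + S
W/15753 + v(-137, -213)/(-32369) = -10188/15753 + (-101 - 213)/(-32369) = -10188*1/15753 - 314*(-1/32369) = -3396/5251 + 314/32369 = -108276310/169969619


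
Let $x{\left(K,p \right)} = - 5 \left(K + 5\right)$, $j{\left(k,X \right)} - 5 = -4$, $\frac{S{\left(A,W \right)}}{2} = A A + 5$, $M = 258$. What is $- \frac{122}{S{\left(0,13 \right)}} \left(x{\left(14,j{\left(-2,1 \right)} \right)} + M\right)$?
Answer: $- \frac{9943}{5} \approx -1988.6$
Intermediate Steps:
$S{\left(A,W \right)} = 10 + 2 A^{2}$ ($S{\left(A,W \right)} = 2 \left(A A + 5\right) = 2 \left(A^{2} + 5\right) = 2 \left(5 + A^{2}\right) = 10 + 2 A^{2}$)
$j{\left(k,X \right)} = 1$ ($j{\left(k,X \right)} = 5 - 4 = 1$)
$x{\left(K,p \right)} = -25 - 5 K$ ($x{\left(K,p \right)} = - 5 \left(5 + K\right) = -25 - 5 K$)
$- \frac{122}{S{\left(0,13 \right)}} \left(x{\left(14,j{\left(-2,1 \right)} \right)} + M\right) = - \frac{122}{10 + 2 \cdot 0^{2}} \left(\left(-25 - 70\right) + 258\right) = - \frac{122}{10 + 2 \cdot 0} \left(\left(-25 - 70\right) + 258\right) = - \frac{122}{10 + 0} \left(-95 + 258\right) = - \frac{122}{10} \cdot 163 = \left(-122\right) \frac{1}{10} \cdot 163 = \left(- \frac{61}{5}\right) 163 = - \frac{9943}{5}$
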